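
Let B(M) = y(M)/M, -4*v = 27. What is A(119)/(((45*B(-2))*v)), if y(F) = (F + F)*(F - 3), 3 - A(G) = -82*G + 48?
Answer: 19426/6075 ≈ 3.1977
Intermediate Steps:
v = -27/4 (v = -1/4*27 = -27/4 ≈ -6.7500)
A(G) = -45 + 82*G (A(G) = 3 - (-82*G + 48) = 3 - (48 - 82*G) = 3 + (-48 + 82*G) = -45 + 82*G)
y(F) = 2*F*(-3 + F) (y(F) = (2*F)*(-3 + F) = 2*F*(-3 + F))
B(M) = -6 + 2*M (B(M) = (2*M*(-3 + M))/M = -6 + 2*M)
A(119)/(((45*B(-2))*v)) = (-45 + 82*119)/(((45*(-6 + 2*(-2)))*(-27/4))) = (-45 + 9758)/(((45*(-6 - 4))*(-27/4))) = 9713/(((45*(-10))*(-27/4))) = 9713/((-450*(-27/4))) = 9713/(6075/2) = 9713*(2/6075) = 19426/6075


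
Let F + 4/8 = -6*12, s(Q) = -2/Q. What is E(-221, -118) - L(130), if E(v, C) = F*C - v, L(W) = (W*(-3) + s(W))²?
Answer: -605594601/4225 ≈ -1.4334e+5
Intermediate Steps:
F = -145/2 (F = -½ - 6*12 = -½ - 72 = -145/2 ≈ -72.500)
L(W) = (-3*W - 2/W)² (L(W) = (W*(-3) - 2/W)² = (-3*W - 2/W)²)
E(v, C) = -v - 145*C/2 (E(v, C) = -145*C/2 - v = -v - 145*C/2)
E(-221, -118) - L(130) = (-1*(-221) - 145/2*(-118)) - (2 + 3*130²)²/130² = (221 + 8555) - (2 + 3*16900)²/16900 = 8776 - (2 + 50700)²/16900 = 8776 - 50702²/16900 = 8776 - 2570692804/16900 = 8776 - 1*642673201/4225 = 8776 - 642673201/4225 = -605594601/4225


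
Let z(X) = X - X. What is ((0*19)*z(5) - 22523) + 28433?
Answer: 5910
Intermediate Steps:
z(X) = 0
((0*19)*z(5) - 22523) + 28433 = ((0*19)*0 - 22523) + 28433 = (0*0 - 22523) + 28433 = (0 - 22523) + 28433 = -22523 + 28433 = 5910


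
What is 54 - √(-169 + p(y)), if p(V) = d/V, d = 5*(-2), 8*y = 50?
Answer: 54 - I*√4265/5 ≈ 54.0 - 13.061*I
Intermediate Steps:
y = 25/4 (y = (⅛)*50 = 25/4 ≈ 6.2500)
d = -10
p(V) = -10/V
54 - √(-169 + p(y)) = 54 - √(-169 - 10/25/4) = 54 - √(-169 - 10*4/25) = 54 - √(-169 - 8/5) = 54 - √(-853/5) = 54 - I*√4265/5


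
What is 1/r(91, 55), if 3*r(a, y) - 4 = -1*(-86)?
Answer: 1/30 ≈ 0.033333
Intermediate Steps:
r(a, y) = 30 (r(a, y) = 4/3 + (-1*(-86))/3 = 4/3 + (⅓)*86 = 4/3 + 86/3 = 30)
1/r(91, 55) = 1/30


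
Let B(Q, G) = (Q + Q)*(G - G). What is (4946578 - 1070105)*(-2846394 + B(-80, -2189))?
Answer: -11033969488362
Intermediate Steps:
B(Q, G) = 0 (B(Q, G) = (2*Q)*0 = 0)
(4946578 - 1070105)*(-2846394 + B(-80, -2189)) = (4946578 - 1070105)*(-2846394 + 0) = 3876473*(-2846394) = -11033969488362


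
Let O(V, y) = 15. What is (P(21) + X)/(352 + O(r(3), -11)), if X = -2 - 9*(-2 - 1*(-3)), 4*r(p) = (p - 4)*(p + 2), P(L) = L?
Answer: 10/367 ≈ 0.027248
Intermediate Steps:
r(p) = (-4 + p)*(2 + p)/4 (r(p) = ((p - 4)*(p + 2))/4 = ((-4 + p)*(2 + p))/4 = (-4 + p)*(2 + p)/4)
X = -11 (X = -2 - 9*(-2 + 3) = -2 - 9*1 = -2 - 9 = -11)
(P(21) + X)/(352 + O(r(3), -11)) = (21 - 11)/(352 + 15) = 10/367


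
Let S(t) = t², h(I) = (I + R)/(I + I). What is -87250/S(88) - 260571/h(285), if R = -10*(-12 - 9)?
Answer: -1161842857/3872 ≈ -3.0006e+5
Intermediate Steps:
R = 210 (R = -10*(-21) = 210)
h(I) = (210 + I)/(2*I) (h(I) = (I + 210)/(I + I) = (210 + I)/((2*I)) = (210 + I)*(1/(2*I)) = (210 + I)/(2*I))
-87250/S(88) - 260571/h(285) = -87250/(88²) - 260571*570/(210 + 285) = -87250/7744 - 260571/((½)*(1/285)*495) = -87250*1/7744 - 260571/33/38 = -43625/3872 - 260571*38/33 = -43625/3872 - 3300566/11 = -1161842857/3872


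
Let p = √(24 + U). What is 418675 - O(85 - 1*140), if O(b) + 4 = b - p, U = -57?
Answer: 418734 + I*√33 ≈ 4.1873e+5 + 5.7446*I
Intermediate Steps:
p = I*√33 (p = √(24 - 57) = √(-33) = I*√33 ≈ 5.7446*I)
O(b) = -4 + b - I*√33 (O(b) = -4 + (b - I*√33) = -4 + b - I*√33)
418675 - O(85 - 1*140) = 418675 - (-4 + (85 - 1*140) - I*√33) = 418675 - (-4 + (85 - 140) - I*√33) = 418675 - (-4 - 55 - I*√33) = 418675 - (-59 - I*√33) = 418675 + (59 + I*√33) = 418734 + I*√33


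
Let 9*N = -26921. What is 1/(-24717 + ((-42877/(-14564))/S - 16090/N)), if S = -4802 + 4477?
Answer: -127425169300/3148883634706817 ≈ -4.0467e-5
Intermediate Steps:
N = -26921/9 (N = (⅑)*(-26921) = -26921/9 ≈ -2991.2)
S = -325
1/(-24717 + ((-42877/(-14564))/S - 16090/N)) = 1/(-24717 + (-42877/(-14564)/(-325) - 16090/(-26921/9))) = 1/(-24717 + (-42877*(-1/14564)*(-1/325) - 16090*(-9/26921))) = 1/(-24717 + ((42877/14564)*(-1/325) + 144810/26921)) = 1/(-24717 + (-42877/4733300 + 144810/26921)) = 1/(-24717 + 684274881283/127425169300) = 1/(-3148883634706817/127425169300) = -127425169300/3148883634706817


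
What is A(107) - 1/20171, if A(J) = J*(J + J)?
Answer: 461875557/20171 ≈ 22898.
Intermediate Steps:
A(J) = 2*J² (A(J) = J*(2*J) = 2*J²)
A(107) - 1/20171 = 2*107² - 1/20171 = 2*11449 - 1*1/20171 = 22898 - 1/20171 = 461875557/20171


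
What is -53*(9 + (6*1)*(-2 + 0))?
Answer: 159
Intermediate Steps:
-53*(9 + (6*1)*(-2 + 0)) = -53*(9 + 6*(-2)) = -53*(9 - 12) = -53*(-3) = 159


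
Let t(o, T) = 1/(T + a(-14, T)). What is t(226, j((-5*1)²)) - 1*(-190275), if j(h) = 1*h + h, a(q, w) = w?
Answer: 19027501/100 ≈ 1.9028e+5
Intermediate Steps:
j(h) = 2*h (j(h) = h + h = 2*h)
t(o, T) = 1/(2*T) (t(o, T) = 1/(T + T) = 1/(2*T))
t(226, j((-5*1)²)) - 1*(-190275) = 1/(2*((2*(-5*1)²))) - 1*(-190275) = 1/(2*((2*(-5)²))) + 190275 = 1/(2*((2*25))) + 190275 = (½)/50 + 190275 = (½)*(1/50) + 190275 = 1/100 + 190275 = 19027501/100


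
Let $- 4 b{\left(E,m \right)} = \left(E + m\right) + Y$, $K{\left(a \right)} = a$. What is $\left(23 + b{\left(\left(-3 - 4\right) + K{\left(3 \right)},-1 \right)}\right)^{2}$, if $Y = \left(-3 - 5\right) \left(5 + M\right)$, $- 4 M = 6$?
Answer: $\frac{15625}{16} \approx 976.56$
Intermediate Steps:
$M = - \frac{3}{2}$ ($M = \left(- \frac{1}{4}\right) 6 = - \frac{3}{2} \approx -1.5$)
$Y = -28$ ($Y = \left(-3 - 5\right) \left(5 - \frac{3}{2}\right) = \left(-8\right) \frac{7}{2} = -28$)
$b{\left(E,m \right)} = 7 - \frac{E}{4} - \frac{m}{4}$ ($b{\left(E,m \right)} = - \frac{\left(E + m\right) - 28}{4} = - \frac{-28 + E + m}{4} = 7 - \frac{E}{4} - \frac{m}{4}$)
$\left(23 + b{\left(\left(-3 - 4\right) + K{\left(3 \right)},-1 \right)}\right)^{2} = \left(23 - \left(- \frac{29}{4} + \frac{\left(-3 - 4\right) + 3}{4}\right)\right)^{2} = \left(23 + \left(7 - \frac{-7 + 3}{4} + \frac{1}{4}\right)\right)^{2} = \left(23 + \left(7 - -1 + \frac{1}{4}\right)\right)^{2} = \left(23 + \left(7 + 1 + \frac{1}{4}\right)\right)^{2} = \left(23 + \frac{33}{4}\right)^{2} = \left(\frac{125}{4}\right)^{2} = \frac{15625}{16}$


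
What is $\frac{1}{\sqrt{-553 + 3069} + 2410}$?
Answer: $\frac{1205}{2902792} - \frac{\sqrt{629}}{2902792} \approx 0.00040648$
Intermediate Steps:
$\frac{1}{\sqrt{-553 + 3069} + 2410} = \frac{1}{\sqrt{2516} + 2410} = \frac{1}{2 \sqrt{629} + 2410} = \frac{1}{2410 + 2 \sqrt{629}}$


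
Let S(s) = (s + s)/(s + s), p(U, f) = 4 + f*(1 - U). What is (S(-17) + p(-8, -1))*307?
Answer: -1228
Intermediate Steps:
S(s) = 1 (S(s) = (2*s)/((2*s)) = (2*s)*(1/(2*s)) = 1)
(S(-17) + p(-8, -1))*307 = (1 + (4 - 1 - 1*(-8)*(-1)))*307 = (1 + (4 - 1 - 8))*307 = (1 - 5)*307 = -4*307 = -1228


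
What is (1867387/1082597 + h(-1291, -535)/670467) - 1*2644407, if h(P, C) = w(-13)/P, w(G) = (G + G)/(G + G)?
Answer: -2477983917195763886621/937066621573509 ≈ -2.6444e+6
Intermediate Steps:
w(G) = 1 (w(G) = (2*G)/((2*G)) = (2*G)*(1/(2*G)) = 1)
h(P, C) = 1/P
(1867387/1082597 + h(-1291, -535)/670467) - 1*2644407 = (1867387/1082597 + 1/(-1291*670467)) - 1*2644407 = (1867387*(1/1082597) - 1/1291*1/670467) - 2644407 = (1867387/1082597 - 1/865572897) - 2644407 = 1616359574327542/937066621573509 - 2644407 = -2477983917195763886621/937066621573509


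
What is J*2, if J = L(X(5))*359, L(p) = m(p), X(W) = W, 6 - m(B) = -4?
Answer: 7180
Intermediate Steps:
m(B) = 10 (m(B) = 6 - 1*(-4) = 6 + 4 = 10)
L(p) = 10
J = 3590 (J = 10*359 = 3590)
J*2 = 3590*2 = 7180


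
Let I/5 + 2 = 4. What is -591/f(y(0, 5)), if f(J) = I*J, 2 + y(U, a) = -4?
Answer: 197/20 ≈ 9.8500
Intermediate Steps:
I = 10 (I = -10 + 5*4 = -10 + 20 = 10)
y(U, a) = -6 (y(U, a) = -2 - 4 = -6)
f(J) = 10*J
-591/f(y(0, 5)) = -591/(10*(-6)) = -591/(-60) = -591*(-1/60) = 197/20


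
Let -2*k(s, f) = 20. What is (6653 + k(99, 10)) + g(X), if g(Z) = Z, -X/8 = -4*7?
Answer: 6867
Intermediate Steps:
X = 224 (X = -(-32)*7 = -8*(-28) = 224)
k(s, f) = -10 (k(s, f) = -1/2*20 = -10)
(6653 + k(99, 10)) + g(X) = (6653 - 10) + 224 = 6643 + 224 = 6867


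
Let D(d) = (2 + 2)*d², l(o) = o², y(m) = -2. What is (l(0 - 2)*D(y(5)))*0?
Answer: 0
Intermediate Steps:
D(d) = 4*d²
(l(0 - 2)*D(y(5)))*0 = ((0 - 2)²*(4*(-2)²))*0 = ((-2)²*(4*4))*0 = (4*16)*0 = 64*0 = 0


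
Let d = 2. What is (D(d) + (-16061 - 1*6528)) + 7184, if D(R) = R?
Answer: -15403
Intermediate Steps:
(D(d) + (-16061 - 1*6528)) + 7184 = (2 + (-16061 - 1*6528)) + 7184 = (2 + (-16061 - 6528)) + 7184 = (2 - 22589) + 7184 = -22587 + 7184 = -15403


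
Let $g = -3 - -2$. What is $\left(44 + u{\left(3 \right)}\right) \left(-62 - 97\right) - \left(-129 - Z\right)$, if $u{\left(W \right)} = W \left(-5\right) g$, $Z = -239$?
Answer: $-9491$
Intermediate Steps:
$g = -1$ ($g = -3 + 2 = -1$)
$u{\left(W \right)} = 5 W$ ($u{\left(W \right)} = W \left(-5\right) \left(-1\right) = - 5 W \left(-1\right) = 5 W$)
$\left(44 + u{\left(3 \right)}\right) \left(-62 - 97\right) - \left(-129 - Z\right) = \left(44 + 5 \cdot 3\right) \left(-62 - 97\right) - \left(-129 - -239\right) = \left(44 + 15\right) \left(-159\right) - \left(-129 + 239\right) = 59 \left(-159\right) - 110 = -9381 - 110 = -9491$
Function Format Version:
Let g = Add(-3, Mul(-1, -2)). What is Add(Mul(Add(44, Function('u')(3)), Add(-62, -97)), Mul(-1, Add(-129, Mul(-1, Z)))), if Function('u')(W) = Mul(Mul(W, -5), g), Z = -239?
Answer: -9491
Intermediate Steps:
g = -1 (g = Add(-3, 2) = -1)
Function('u')(W) = Mul(5, W) (Function('u')(W) = Mul(Mul(W, -5), -1) = Mul(Mul(-5, W), -1) = Mul(5, W))
Add(Mul(Add(44, Function('u')(3)), Add(-62, -97)), Mul(-1, Add(-129, Mul(-1, Z)))) = Add(Mul(Add(44, Mul(5, 3)), Add(-62, -97)), Mul(-1, Add(-129, Mul(-1, -239)))) = Add(Mul(Add(44, 15), -159), Mul(-1, Add(-129, 239))) = Add(Mul(59, -159), Mul(-1, 110)) = Add(-9381, -110) = -9491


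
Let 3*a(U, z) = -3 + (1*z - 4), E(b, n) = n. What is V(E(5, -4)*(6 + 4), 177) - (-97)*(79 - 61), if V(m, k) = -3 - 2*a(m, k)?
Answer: 4889/3 ≈ 1629.7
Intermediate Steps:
a(U, z) = -7/3 + z/3 (a(U, z) = (-3 + (1*z - 4))/3 = (-3 + (z - 4))/3 = (-3 + (-4 + z))/3 = (-7 + z)/3 = -7/3 + z/3)
V(m, k) = 5/3 - 2*k/3 (V(m, k) = -3 - 2*(-7/3 + k/3) = -3 + (14/3 - 2*k/3) = 5/3 - 2*k/3)
V(E(5, -4)*(6 + 4), 177) - (-97)*(79 - 61) = (5/3 - 2/3*177) - (-97)*(79 - 61) = (5/3 - 118) - (-97)*18 = -349/3 - 1*(-1746) = -349/3 + 1746 = 4889/3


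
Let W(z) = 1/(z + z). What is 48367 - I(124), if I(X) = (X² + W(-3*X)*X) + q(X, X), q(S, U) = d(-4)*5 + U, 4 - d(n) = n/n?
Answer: 197113/6 ≈ 32852.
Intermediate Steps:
d(n) = 3 (d(n) = 4 - n/n = 4 - 1*1 = 4 - 1 = 3)
q(S, U) = 15 + U (q(S, U) = 3*5 + U = 15 + U)
W(z) = 1/(2*z)
I(X) = 89/6 + X + X² (I(X) = (X² + (1/(2*((-3*X))))*X) + (15 + X) = (X² + ((-1/(3*X))/2)*X) + (15 + X) = (X² + (-1/(6*X))*X) + (15 + X) = (X² - ⅙) + (15 + X) = (-⅙ + X²) + (15 + X) = 89/6 + X + X²)
48367 - I(124) = 48367 - (89/6 + 124 + 124²) = 48367 - (89/6 + 124 + 15376) = 48367 - 1*93089/6 = 48367 - 93089/6 = 197113/6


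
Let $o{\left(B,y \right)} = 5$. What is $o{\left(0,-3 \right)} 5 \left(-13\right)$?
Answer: $-325$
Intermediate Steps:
$o{\left(0,-3 \right)} 5 \left(-13\right) = 5 \cdot 5 \left(-13\right) = 25 \left(-13\right) = -325$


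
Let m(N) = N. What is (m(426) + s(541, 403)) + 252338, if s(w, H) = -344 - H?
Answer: 252017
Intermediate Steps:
(m(426) + s(541, 403)) + 252338 = (426 + (-344 - 1*403)) + 252338 = (426 + (-344 - 403)) + 252338 = (426 - 747) + 252338 = -321 + 252338 = 252017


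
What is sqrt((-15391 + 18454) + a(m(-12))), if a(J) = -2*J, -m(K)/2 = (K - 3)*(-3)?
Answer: sqrt(3243) ≈ 56.947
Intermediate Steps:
m(K) = -18 + 6*K (m(K) = -2*(K - 3)*(-3) = -2*(-3 + K)*(-3) = -2*(9 - 3*K) = -18 + 6*K)
sqrt((-15391 + 18454) + a(m(-12))) = sqrt((-15391 + 18454) - 2*(-18 + 6*(-12))) = sqrt(3063 - 2*(-18 - 72)) = sqrt(3063 - 2*(-90)) = sqrt(3063 + 180) = sqrt(3243)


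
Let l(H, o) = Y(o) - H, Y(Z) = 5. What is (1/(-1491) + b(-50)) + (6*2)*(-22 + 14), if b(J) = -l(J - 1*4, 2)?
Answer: -231106/1491 ≈ -155.00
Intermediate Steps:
l(H, o) = 5 - H
b(J) = -9 + J (b(J) = -(5 - (J - 1*4)) = -(5 - (J - 4)) = -(5 - (-4 + J)) = -(5 + (4 - J)) = -(9 - J) = -9 + J)
(1/(-1491) + b(-50)) + (6*2)*(-22 + 14) = (1/(-1491) + (-9 - 50)) + (6*2)*(-22 + 14) = (-1/1491 - 59) + 12*(-8) = -87970/1491 - 96 = -231106/1491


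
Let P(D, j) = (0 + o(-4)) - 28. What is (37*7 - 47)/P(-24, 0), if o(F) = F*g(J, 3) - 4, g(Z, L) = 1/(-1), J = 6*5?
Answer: -53/7 ≈ -7.5714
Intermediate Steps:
J = 30
g(Z, L) = -1
o(F) = -4 - F (o(F) = F*(-1) - 4 = -F - 4 = -4 - F)
P(D, j) = -28 (P(D, j) = (0 + (-4 - 1*(-4))) - 28 = (0 + (-4 + 4)) - 28 = (0 + 0) - 28 = 0 - 28 = -28)
(37*7 - 47)/P(-24, 0) = (37*7 - 47)/(-28) = (259 - 47)*(-1/28) = 212*(-1/28) = -53/7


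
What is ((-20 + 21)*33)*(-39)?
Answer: -1287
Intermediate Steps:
((-20 + 21)*33)*(-39) = (1*33)*(-39) = 33*(-39) = -1287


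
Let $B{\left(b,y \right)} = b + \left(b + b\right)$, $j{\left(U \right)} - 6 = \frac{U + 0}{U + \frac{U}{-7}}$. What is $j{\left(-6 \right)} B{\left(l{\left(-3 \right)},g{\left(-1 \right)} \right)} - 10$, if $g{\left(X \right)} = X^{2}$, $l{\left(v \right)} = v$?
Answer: $- \frac{149}{2} \approx -74.5$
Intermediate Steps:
$j{\left(U \right)} = \frac{43}{6}$ ($j{\left(U \right)} = 6 + \frac{U + 0}{U + \frac{U}{-7}} = 6 + \frac{U}{U + U \left(- \frac{1}{7}\right)} = 6 + \frac{U}{U - \frac{U}{7}} = 6 + \frac{U}{\frac{6}{7} U} = 6 + U \frac{7}{6 U} = 6 + \frac{7}{6} = \frac{43}{6}$)
$B{\left(b,y \right)} = 3 b$ ($B{\left(b,y \right)} = b + 2 b = 3 b$)
$j{\left(-6 \right)} B{\left(l{\left(-3 \right)},g{\left(-1 \right)} \right)} - 10 = \frac{43 \cdot 3 \left(-3\right)}{6} - 10 = \frac{43}{6} \left(-9\right) - 10 = - \frac{129}{2} - 10 = - \frac{149}{2}$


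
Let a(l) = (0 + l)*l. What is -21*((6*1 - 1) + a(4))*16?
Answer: -7056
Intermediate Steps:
a(l) = l² (a(l) = l*l = l²)
-21*((6*1 - 1) + a(4))*16 = -21*((6*1 - 1) + 4²)*16 = -21*((6 - 1) + 16)*16 = -21*(5 + 16)*16 = -441*16 = -21*336 = -7056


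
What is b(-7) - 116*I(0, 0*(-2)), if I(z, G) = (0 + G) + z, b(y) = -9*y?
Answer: 63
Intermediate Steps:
I(z, G) = G + z
b(-7) - 116*I(0, 0*(-2)) = -9*(-7) - 116*(0*(-2) + 0) = 63 - 116*(0 + 0) = 63 - 116*0 = 63 + 0 = 63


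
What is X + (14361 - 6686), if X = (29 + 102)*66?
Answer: 16321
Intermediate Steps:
X = 8646 (X = 131*66 = 8646)
X + (14361 - 6686) = 8646 + (14361 - 6686) = 8646 + 7675 = 16321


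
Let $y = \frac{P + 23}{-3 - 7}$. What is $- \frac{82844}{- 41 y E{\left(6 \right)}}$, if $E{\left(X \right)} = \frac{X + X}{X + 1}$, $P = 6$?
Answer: $- \frac{1449770}{3567} \approx -406.44$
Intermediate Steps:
$y = - \frac{29}{10}$ ($y = \frac{6 + 23}{-3 - 7} = \frac{29}{-10} = 29 \left(- \frac{1}{10}\right) = - \frac{29}{10} \approx -2.9$)
$E{\left(X \right)} = \frac{2 X}{1 + X}$
$- \frac{82844}{- 41 y E{\left(6 \right)}} = - \frac{82844}{\left(-41\right) \left(- \frac{29}{10}\right) 2 \cdot 6 \frac{1}{1 + 6}} = - \frac{82844}{\frac{1189}{10} \cdot 2 \cdot 6 \cdot \frac{1}{7}} = - \frac{82844}{\frac{1189}{10} \cdot \frac{12}{7}} = - \frac{82844}{\frac{7134}{35}} = \left(-82844\right) \frac{35}{7134} = - \frac{1449770}{3567}$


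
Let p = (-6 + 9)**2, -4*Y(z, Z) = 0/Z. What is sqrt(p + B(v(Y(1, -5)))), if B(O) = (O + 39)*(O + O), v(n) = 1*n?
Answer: 3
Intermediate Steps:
Y(z, Z) = 0 (Y(z, Z) = -0/Z = -1/4*0 = 0)
v(n) = n
B(O) = 2*O*(39 + O) (B(O) = (39 + O)*(2*O) = 2*O*(39 + O))
p = 9 (p = 3**2 = 9)
sqrt(p + B(v(Y(1, -5)))) = sqrt(9 + 2*0*(39 + 0)) = sqrt(9 + 2*0*39) = sqrt(9 + 0) = sqrt(9) = 3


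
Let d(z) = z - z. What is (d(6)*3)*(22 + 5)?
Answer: 0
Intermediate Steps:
d(z) = 0
(d(6)*3)*(22 + 5) = (0*3)*(22 + 5) = 0*27 = 0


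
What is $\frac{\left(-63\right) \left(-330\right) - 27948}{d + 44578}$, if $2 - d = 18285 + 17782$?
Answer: $- \frac{7158}{8513} \approx -0.84083$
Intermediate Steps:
$d = -36065$ ($d = 2 - \left(18285 + 17782\right) = 2 - 36067 = -36065$)
$\frac{\left(-63\right) \left(-330\right) - 27948}{d + 44578} = \frac{\left(-63\right) \left(-330\right) - 27948}{-36065 + 44578} = \frac{20790 - 27948}{8513} = \left(-7158\right) \frac{1}{8513} = - \frac{7158}{8513}$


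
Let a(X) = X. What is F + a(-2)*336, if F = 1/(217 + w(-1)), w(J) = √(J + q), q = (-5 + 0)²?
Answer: -31627463/47065 - 2*√6/47065 ≈ -672.00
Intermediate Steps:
q = 25 (q = (-5)² = 25)
w(J) = √(25 + J) (w(J) = √(J + 25) = √(25 + J))
F = 1/(217 + 2*√6) (F = 1/(217 + √(25 - 1)) = 1/(217 + √24) = 1/(217 + 2*√6) ≈ 0.0045066)
F + a(-2)*336 = (217/47065 - 2*√6/47065) - 2*336 = (217/47065 - 2*√6/47065) - 672 = -31627463/47065 - 2*√6/47065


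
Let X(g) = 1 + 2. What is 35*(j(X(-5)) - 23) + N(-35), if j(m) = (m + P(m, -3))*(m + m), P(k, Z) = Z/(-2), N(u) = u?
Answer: 105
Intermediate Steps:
P(k, Z) = -Z/2 (P(k, Z) = Z*(-1/2) = -Z/2)
X(g) = 3
j(m) = 2*m*(3/2 + m) (j(m) = (m - 1/2*(-3))*(m + m) = (m + 3/2)*(2*m) = (3/2 + m)*(2*m) = 2*m*(3/2 + m))
35*(j(X(-5)) - 23) + N(-35) = 35*(3*(3 + 2*3) - 23) - 35 = 35*(3*(3 + 6) - 23) - 35 = 35*(3*9 - 23) - 35 = 35*(27 - 23) - 35 = 35*4 - 35 = 140 - 35 = 105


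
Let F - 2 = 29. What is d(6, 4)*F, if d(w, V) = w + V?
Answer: 310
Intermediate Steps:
F = 31 (F = 2 + 29 = 31)
d(w, V) = V + w
d(6, 4)*F = (4 + 6)*31 = 10*31 = 310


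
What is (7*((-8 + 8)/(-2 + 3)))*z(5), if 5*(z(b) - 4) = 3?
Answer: 0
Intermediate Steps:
z(b) = 23/5 (z(b) = 4 + (⅕)*3 = 4 + ⅗ = 23/5)
(7*((-8 + 8)/(-2 + 3)))*z(5) = (7*((-8 + 8)/(-2 + 3)))*(23/5) = (7*(0/1))*(23/5) = (7*(0*1))*(23/5) = (7*0)*(23/5) = 0*(23/5) = 0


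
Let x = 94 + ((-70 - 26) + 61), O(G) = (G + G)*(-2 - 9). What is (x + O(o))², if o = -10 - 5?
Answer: 151321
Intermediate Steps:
o = -15
O(G) = -22*G (O(G) = (2*G)*(-11) = -22*G)
x = 59 (x = 94 + (-96 + 61) = 94 - 35 = 59)
(x + O(o))² = (59 - 22*(-15))² = (59 + 330)² = 389² = 151321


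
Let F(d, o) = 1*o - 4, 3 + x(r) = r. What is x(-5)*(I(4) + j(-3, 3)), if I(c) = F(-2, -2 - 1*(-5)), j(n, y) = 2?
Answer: -8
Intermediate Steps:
x(r) = -3 + r
F(d, o) = -4 + o (F(d, o) = o - 4 = -4 + o)
I(c) = -1 (I(c) = -4 + (-2 - 1*(-5)) = -4 + (-2 + 5) = -4 + 3 = -1)
x(-5)*(I(4) + j(-3, 3)) = (-3 - 5)*(-1 + 2) = -8*1 = -8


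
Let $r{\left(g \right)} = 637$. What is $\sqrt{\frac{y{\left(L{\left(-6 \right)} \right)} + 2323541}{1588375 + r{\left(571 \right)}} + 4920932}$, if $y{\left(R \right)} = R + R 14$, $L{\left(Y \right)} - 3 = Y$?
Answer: $\frac{3 \sqrt{86285804887544390}}{397253} \approx 2218.3$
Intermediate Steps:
$L{\left(Y \right)} = 3 + Y$
$y{\left(R \right)} = 15 R$ ($y{\left(R \right)} = R + 14 R = 15 R$)
$\sqrt{\frac{y{\left(L{\left(-6 \right)} \right)} + 2323541}{1588375 + r{\left(571 \right)}} + 4920932} = \sqrt{\frac{15 \left(3 - 6\right) + 2323541}{1588375 + 637} + 4920932} = \sqrt{\frac{15 \left(-3\right) + 2323541}{1589012} + 4920932} = \sqrt{\left(-45 + 2323541\right) \frac{1}{1589012} + 4920932} = \sqrt{2323496 \cdot \frac{1}{1589012} + 4920932} = \sqrt{\frac{580874}{397253} + 4920932} = \sqrt{\frac{1954855580670}{397253}} = \frac{3 \sqrt{86285804887544390}}{397253}$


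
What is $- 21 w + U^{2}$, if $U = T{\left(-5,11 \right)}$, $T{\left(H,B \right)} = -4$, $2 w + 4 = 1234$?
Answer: $-12899$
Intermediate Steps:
$w = 615$ ($w = -2 + \frac{1}{2} \cdot 1234 = -2 + 617 = 615$)
$U = -4$
$- 21 w + U^{2} = \left(-21\right) 615 + \left(-4\right)^{2} = -12915 + 16 = -12899$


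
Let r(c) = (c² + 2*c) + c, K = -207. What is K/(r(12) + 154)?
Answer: -207/334 ≈ -0.61976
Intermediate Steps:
r(c) = c² + 3*c
K/(r(12) + 154) = -207/(12*(3 + 12) + 154) = -207/(12*15 + 154) = -207/(180 + 154) = -207/334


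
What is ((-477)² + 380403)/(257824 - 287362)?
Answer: -11258/547 ≈ -20.581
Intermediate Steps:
((-477)² + 380403)/(257824 - 287362) = (227529 + 380403)/(-29538) = 607932*(-1/29538) = -11258/547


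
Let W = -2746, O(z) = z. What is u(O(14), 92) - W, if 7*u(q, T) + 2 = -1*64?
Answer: 19156/7 ≈ 2736.6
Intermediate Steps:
u(q, T) = -66/7 (u(q, T) = -2/7 + (-1*64)/7 = -2/7 + (⅐)*(-64) = -2/7 - 64/7 = -66/7)
u(O(14), 92) - W = -66/7 - 1*(-2746) = -66/7 + 2746 = 19156/7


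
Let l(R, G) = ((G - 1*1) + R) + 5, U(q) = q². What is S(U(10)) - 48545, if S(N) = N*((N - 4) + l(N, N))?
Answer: -18545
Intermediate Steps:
l(R, G) = 4 + G + R (l(R, G) = ((G - 1) + R) + 5 = ((-1 + G) + R) + 5 = (-1 + G + R) + 5 = 4 + G + R)
S(N) = 3*N² (S(N) = N*((N - 4) + (4 + N + N)) = N*((-4 + N) + (4 + 2*N)) = N*(3*N) = 3*N²)
S(U(10)) - 48545 = 3*(10²)² - 48545 = 3*100² - 48545 = 3*10000 - 48545 = 30000 - 48545 = -18545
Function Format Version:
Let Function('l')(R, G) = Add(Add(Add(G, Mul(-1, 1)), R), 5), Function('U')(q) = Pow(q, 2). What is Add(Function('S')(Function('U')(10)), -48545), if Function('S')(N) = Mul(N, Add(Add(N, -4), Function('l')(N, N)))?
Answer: -18545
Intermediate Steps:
Function('l')(R, G) = Add(4, G, R) (Function('l')(R, G) = Add(Add(Add(G, -1), R), 5) = Add(Add(Add(-1, G), R), 5) = Add(Add(-1, G, R), 5) = Add(4, G, R))
Function('S')(N) = Mul(3, Pow(N, 2)) (Function('S')(N) = Mul(N, Add(Add(N, -4), Add(4, N, N))) = Mul(N, Add(Add(-4, N), Add(4, Mul(2, N)))) = Mul(N, Mul(3, N)) = Mul(3, Pow(N, 2)))
Add(Function('S')(Function('U')(10)), -48545) = Add(Mul(3, Pow(Pow(10, 2), 2)), -48545) = Add(Mul(3, Pow(100, 2)), -48545) = Add(Mul(3, 10000), -48545) = Add(30000, -48545) = -18545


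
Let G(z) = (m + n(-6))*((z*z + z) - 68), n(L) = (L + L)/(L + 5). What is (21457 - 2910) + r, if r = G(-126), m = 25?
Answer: 598781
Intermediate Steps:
n(L) = 2*L/(5 + L) (n(L) = (2*L)/(5 + L) = 2*L/(5 + L))
G(z) = -2516 + 37*z + 37*z² (G(z) = (25 + 2*(-6)/(5 - 6))*((z*z + z) - 68) = (25 + 2*(-6)/(-1))*((z² + z) - 68) = (25 + 2*(-6)*(-1))*((z + z²) - 68) = (25 + 12)*(-68 + z + z²) = 37*(-68 + z + z²) = -2516 + 37*z + 37*z²)
r = 580234 (r = -2516 + 37*(-126) + 37*(-126)² = -2516 - 4662 + 37*15876 = -2516 - 4662 + 587412 = 580234)
(21457 - 2910) + r = (21457 - 2910) + 580234 = 18547 + 580234 = 598781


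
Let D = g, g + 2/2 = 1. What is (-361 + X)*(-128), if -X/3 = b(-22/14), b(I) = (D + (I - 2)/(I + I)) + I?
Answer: 3545152/77 ≈ 46041.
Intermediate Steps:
g = 0 (g = -1 + 1 = 0)
D = 0
b(I) = I + (-2 + I)/(2*I) (b(I) = (0 + (I - 2)/(I + I)) + I = (0 + (-2 + I)/((2*I))) + I = (0 + (-2 + I)*(1/(2*I))) + I = (0 + (-2 + I)/(2*I)) + I = (-2 + I)/(2*I) + I = I + (-2 + I)/(2*I))
X = 201/154 (X = -3*(1/2 - 22/14 - 1/((-22/14))) = -3*(1/2 - 22*1/14 - 1/((-22*1/14))) = -3*(1/2 - 11/7 - 1/(-11/7)) = -3*(1/2 - 11/7 - 1*(-7/11)) = -3*(1/2 - 11/7 + 7/11) = -3*(-67/154) = 201/154 ≈ 1.3052)
(-361 + X)*(-128) = (-361 + 201/154)*(-128) = -55393/154*(-128) = 3545152/77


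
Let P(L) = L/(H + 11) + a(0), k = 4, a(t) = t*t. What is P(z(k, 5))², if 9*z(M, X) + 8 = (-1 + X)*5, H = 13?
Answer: 1/324 ≈ 0.0030864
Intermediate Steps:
a(t) = t²
z(M, X) = -13/9 + 5*X/9 (z(M, X) = -8/9 + ((-1 + X)*5)/9 = -8/9 + (-5 + 5*X)/9 = -8/9 + (-5/9 + 5*X/9) = -13/9 + 5*X/9)
P(L) = L/24 (P(L) = L/(13 + 11) + 0² = L/24 + 0 = L/24)
P(z(k, 5))² = ((-13/9 + (5/9)*5)/24)² = ((-13/9 + 25/9)/24)² = ((1/24)*(4/3))² = (1/18)² = 1/324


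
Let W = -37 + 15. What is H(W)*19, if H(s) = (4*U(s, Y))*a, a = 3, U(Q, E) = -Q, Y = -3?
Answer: 5016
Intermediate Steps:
W = -22
H(s) = -12*s (H(s) = (4*(-s))*3 = -4*s*3 = -12*s)
H(W)*19 = -12*(-22)*19 = 264*19 = 5016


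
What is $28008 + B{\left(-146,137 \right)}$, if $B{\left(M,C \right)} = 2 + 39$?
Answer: $28049$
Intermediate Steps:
$B{\left(M,C \right)} = 41$
$28008 + B{\left(-146,137 \right)} = 28008 + 41 = 28049$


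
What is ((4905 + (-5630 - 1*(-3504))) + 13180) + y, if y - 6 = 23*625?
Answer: 30340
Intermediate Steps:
y = 14381 (y = 6 + 23*625 = 6 + 14375 = 14381)
((4905 + (-5630 - 1*(-3504))) + 13180) + y = ((4905 + (-5630 - 1*(-3504))) + 13180) + 14381 = ((4905 + (-5630 + 3504)) + 13180) + 14381 = ((4905 - 2126) + 13180) + 14381 = (2779 + 13180) + 14381 = 15959 + 14381 = 30340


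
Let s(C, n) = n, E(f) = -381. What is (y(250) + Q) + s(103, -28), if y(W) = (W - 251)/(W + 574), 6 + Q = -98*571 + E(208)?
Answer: -46451353/824 ≈ -56373.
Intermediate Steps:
Q = -56345 (Q = -6 + (-98*571 - 381) = -6 + (-55958 - 381) = -6 - 56339 = -56345)
y(W) = (-251 + W)/(574 + W)
(y(250) + Q) + s(103, -28) = ((-251 + 250)/(574 + 250) - 56345) - 28 = (-1/824 - 56345) - 28 = -46428281/824 - 28 = -46451353/824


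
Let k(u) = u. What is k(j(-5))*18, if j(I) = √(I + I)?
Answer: 18*I*√10 ≈ 56.921*I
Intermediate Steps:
j(I) = √2*√I (j(I) = √(2*I) = √2*√I)
k(j(-5))*18 = (√2*√(-5))*18 = (√2*(I*√5))*18 = (I*√10)*18 = 18*I*√10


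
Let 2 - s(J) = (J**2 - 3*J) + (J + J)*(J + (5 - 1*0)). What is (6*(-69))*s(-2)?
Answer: -1656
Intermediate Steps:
s(J) = 2 - J**2 + 3*J - 2*J*(5 + J) (s(J) = 2 - ((J**2 - 3*J) + (J + J)*(J + (5 - 1*0))) = 2 - ((J**2 - 3*J) + (2*J)*(J + (5 + 0))) = 2 - ((J**2 - 3*J) + (2*J)*(J + 5)) = 2 - ((J**2 - 3*J) + (2*J)*(5 + J)) = 2 - ((J**2 - 3*J) + 2*J*(5 + J)) = 2 - (J**2 - 3*J + 2*J*(5 + J)) = 2 + (-J**2 + 3*J - 2*J*(5 + J)) = 2 - J**2 + 3*J - 2*J*(5 + J))
(6*(-69))*s(-2) = (6*(-69))*(2 - 7*(-2) - 3*(-2)**2) = -414*(2 + 14 - 3*4) = -414*(2 + 14 - 12) = -414*4 = -1656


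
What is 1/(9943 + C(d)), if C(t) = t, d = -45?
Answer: 1/9898 ≈ 0.00010103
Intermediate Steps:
1/(9943 + C(d)) = 1/(9943 - 45) = 1/9898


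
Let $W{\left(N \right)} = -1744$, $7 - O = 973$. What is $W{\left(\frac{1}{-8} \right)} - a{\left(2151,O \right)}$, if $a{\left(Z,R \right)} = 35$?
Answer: $-1779$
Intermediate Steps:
$O = -966$ ($O = 7 - 973 = -966$)
$W{\left(\frac{1}{-8} \right)} - a{\left(2151,O \right)} = -1744 - 35 = -1779$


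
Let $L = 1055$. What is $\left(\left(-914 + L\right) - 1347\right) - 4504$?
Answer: $-5710$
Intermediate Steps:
$\left(\left(-914 + L\right) - 1347\right) - 4504 = \left(\left(-914 + 1055\right) - 1347\right) - 4504 = \left(141 - 1347\right) - 4504 = -1206 - 4504 = -5710$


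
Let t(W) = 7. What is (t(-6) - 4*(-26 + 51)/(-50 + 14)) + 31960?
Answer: 287728/9 ≈ 31970.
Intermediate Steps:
(t(-6) - 4*(-26 + 51)/(-50 + 14)) + 31960 = (7 - 4*(-26 + 51)/(-50 + 14)) + 31960 = (7 - 100/(-36)) + 31960 = (7 - 100*(-1)/36) + 31960 = (7 - 4*(-25/36)) + 31960 = (7 + 25/9) + 31960 = 88/9 + 31960 = 287728/9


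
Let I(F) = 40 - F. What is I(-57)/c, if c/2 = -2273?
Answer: -97/4546 ≈ -0.021337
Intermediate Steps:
c = -4546 (c = 2*(-2273) = -4546)
I(-57)/c = (40 - 1*(-57))/(-4546) = (40 + 57)*(-1/4546) = 97*(-1/4546) = -97/4546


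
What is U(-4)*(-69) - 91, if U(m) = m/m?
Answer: -160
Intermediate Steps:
U(m) = 1
U(-4)*(-69) - 91 = 1*(-69) - 91 = -69 - 91 = -160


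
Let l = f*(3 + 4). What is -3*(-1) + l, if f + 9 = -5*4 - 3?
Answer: -221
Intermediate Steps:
f = -32 (f = -9 + (-5*4 - 3) = -9 + (-20 - 3) = -9 - 23 = -32)
l = -224 (l = -32*(3 + 4) = -32*7 = -224)
-3*(-1) + l = -3*(-1) - 224 = 3 - 224 = -221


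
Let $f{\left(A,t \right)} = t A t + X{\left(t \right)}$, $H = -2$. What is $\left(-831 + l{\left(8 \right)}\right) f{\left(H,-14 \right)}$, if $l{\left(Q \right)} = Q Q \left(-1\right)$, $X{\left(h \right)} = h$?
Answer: $363370$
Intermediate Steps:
$l{\left(Q \right)} = - Q^{2}$ ($l{\left(Q \right)} = Q^{2} \left(-1\right) = - Q^{2}$)
$f{\left(A,t \right)} = t + A t^{2}$ ($f{\left(A,t \right)} = t A t + t = A t t + t = A t^{2} + t = t + A t^{2}$)
$\left(-831 + l{\left(8 \right)}\right) f{\left(H,-14 \right)} = \left(-831 - 8^{2}\right) \left(- 14 \left(1 - -28\right)\right) = \left(-831 - 64\right) \left(- 14 \left(1 + 28\right)\right) = \left(-831 - 64\right) \left(\left(-14\right) 29\right) = \left(-895\right) \left(-406\right) = 363370$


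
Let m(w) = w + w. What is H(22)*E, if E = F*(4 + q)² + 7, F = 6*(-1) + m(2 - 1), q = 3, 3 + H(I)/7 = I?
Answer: -25137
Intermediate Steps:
H(I) = -21 + 7*I
m(w) = 2*w
F = -4 (F = 6*(-1) + 2*(2 - 1) = -6 + 2*1 = -6 + 2 = -4)
E = -189 (E = -4*(4 + 3)² + 7 = -4*7² + 7 = -4*49 + 7 = -196 + 7 = -189)
H(22)*E = (-21 + 7*22)*(-189) = (-21 + 154)*(-189) = 133*(-189) = -25137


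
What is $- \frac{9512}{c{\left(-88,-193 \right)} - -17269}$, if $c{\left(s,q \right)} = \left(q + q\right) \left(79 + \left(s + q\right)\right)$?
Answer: $- \frac{9512}{95241} \approx -0.099873$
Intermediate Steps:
$c{\left(s,q \right)} = 2 q \left(79 + q + s\right)$ ($c{\left(s,q \right)} = 2 q \left(79 + \left(q + s\right)\right) = 2 q \left(79 + q + s\right)$)
$- \frac{9512}{c{\left(-88,-193 \right)} - -17269} = - \frac{9512}{2 \left(-193\right) \left(79 - 193 - 88\right) - -17269} = - \frac{9512}{2 \left(-193\right) \left(-202\right) + 17269} = - \frac{9512}{77972 + 17269} = - \frac{9512}{95241}$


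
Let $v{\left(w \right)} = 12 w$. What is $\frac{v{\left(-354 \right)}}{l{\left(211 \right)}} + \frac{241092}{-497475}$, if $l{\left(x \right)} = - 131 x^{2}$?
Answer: $- \frac{155999531588}{322377674025} \approx -0.4839$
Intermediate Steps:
$\frac{v{\left(-354 \right)}}{l{\left(211 \right)}} + \frac{241092}{-497475} = \frac{12 \left(-354\right)}{\left(-131\right) 211^{2}} + \frac{241092}{-497475} = - \frac{4248}{\left(-131\right) 44521} + 241092 \left(- \frac{1}{497475}\right) = - \frac{4248}{-5832251} - \frac{26788}{55275} = \left(-4248\right) \left(- \frac{1}{5832251}\right) - \frac{26788}{55275} = \frac{4248}{5832251} - \frac{26788}{55275} = - \frac{155999531588}{322377674025}$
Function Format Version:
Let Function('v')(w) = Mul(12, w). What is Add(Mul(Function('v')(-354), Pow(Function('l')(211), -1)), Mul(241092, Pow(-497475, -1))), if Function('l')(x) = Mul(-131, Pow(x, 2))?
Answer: Rational(-155999531588, 322377674025) ≈ -0.48390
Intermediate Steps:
Add(Mul(Function('v')(-354), Pow(Function('l')(211), -1)), Mul(241092, Pow(-497475, -1))) = Add(Mul(Mul(12, -354), Pow(Mul(-131, Pow(211, 2)), -1)), Mul(241092, Pow(-497475, -1))) = Add(Mul(-4248, Pow(Mul(-131, 44521), -1)), Mul(241092, Rational(-1, 497475))) = Add(Mul(-4248, Pow(-5832251, -1)), Rational(-26788, 55275)) = Add(Mul(-4248, Rational(-1, 5832251)), Rational(-26788, 55275)) = Add(Rational(4248, 5832251), Rational(-26788, 55275)) = Rational(-155999531588, 322377674025)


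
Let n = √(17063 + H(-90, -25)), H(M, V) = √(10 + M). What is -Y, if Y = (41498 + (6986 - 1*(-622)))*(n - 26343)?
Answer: 1293599358 - 49106*√(17063 + 4*I*√5) ≈ 1.2872e+9 - 1681.2*I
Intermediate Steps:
n = √(17063 + 4*I*√5) (n = √(17063 + √(10 - 90)) = √(17063 + √(-80)) = √(17063 + 4*I*√5) ≈ 130.63 + 0.0342*I)
Y = -1293599358 + 49106*√(17063 + 4*I*√5) (Y = (41498 + (6986 - 1*(-622)))*(√(17063 + 4*I*√5) - 26343) = (41498 + (6986 + 622))*(-26343 + √(17063 + 4*I*√5)) = (41498 + 7608)*(-26343 + √(17063 + 4*I*√5)) = 49106*(-26343 + √(17063 + 4*I*√5)) = -1293599358 + 49106*√(17063 + 4*I*√5) ≈ -1.2872e+9 + 1681.2*I)
-Y = -(-1293599358 + 49106*√(17063 + 4*I*√5)) = 1293599358 - 49106*√(17063 + 4*I*√5)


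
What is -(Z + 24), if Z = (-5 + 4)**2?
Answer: -25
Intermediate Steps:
Z = 1 (Z = (-1)**2 = 1)
-(Z + 24) = -(1 + 24) = -1*25 = -25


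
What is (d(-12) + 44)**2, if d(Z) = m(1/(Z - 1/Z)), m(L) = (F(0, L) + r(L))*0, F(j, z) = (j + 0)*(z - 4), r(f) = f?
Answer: 1936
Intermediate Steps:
F(j, z) = j*(-4 + z)
m(L) = 0 (m(L) = (0*(-4 + L) + L)*0 = (0 + L)*0 = L*0 = 0)
d(Z) = 0
(d(-12) + 44)**2 = (0 + 44)**2 = 44**2 = 1936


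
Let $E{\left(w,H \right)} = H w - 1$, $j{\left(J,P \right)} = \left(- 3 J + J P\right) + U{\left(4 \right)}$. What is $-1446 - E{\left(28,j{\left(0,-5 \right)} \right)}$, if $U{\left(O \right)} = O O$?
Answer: $-1893$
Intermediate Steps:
$U{\left(O \right)} = O^{2}$
$j{\left(J,P \right)} = 16 - 3 J + J P$ ($j{\left(J,P \right)} = \left(- 3 J + J P\right) + 4^{2} = \left(- 3 J + J P\right) + 16 = 16 - 3 J + J P$)
$E{\left(w,H \right)} = -1 + H w$
$-1446 - E{\left(28,j{\left(0,-5 \right)} \right)} = -1446 - \left(-1 + \left(16 - 0 + 0 \left(-5\right)\right) 28\right) = -1446 - \left(-1 + \left(16 + 0 + 0\right) 28\right) = -1446 - \left(-1 + 16 \cdot 28\right) = -1446 - \left(-1 + 448\right) = -1446 - 447 = -1893$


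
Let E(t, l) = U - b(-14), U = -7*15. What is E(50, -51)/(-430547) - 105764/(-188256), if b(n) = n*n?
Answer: 11398259491/20263264008 ≈ 0.56251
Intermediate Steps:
b(n) = n**2
U = -105
E(t, l) = -301 (E(t, l) = -105 - 1*(-14)**2 = -105 - 1*196 = -105 - 196 = -301)
E(50, -51)/(-430547) - 105764/(-188256) = -301/(-430547) - 105764/(-188256) = -301*(-1/430547) - 105764*(-1/188256) = 301/430547 + 26441/47064 = 11398259491/20263264008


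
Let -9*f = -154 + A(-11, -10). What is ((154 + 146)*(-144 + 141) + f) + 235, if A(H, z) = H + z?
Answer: -5810/9 ≈ -645.56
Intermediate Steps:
f = 175/9 (f = -(-154 + (-11 - 10))/9 = -(-154 - 21)/9 = -⅑*(-175) = 175/9 ≈ 19.444)
((154 + 146)*(-144 + 141) + f) + 235 = ((154 + 146)*(-144 + 141) + 175/9) + 235 = (300*(-3) + 175/9) + 235 = (-900 + 175/9) + 235 = -7925/9 + 235 = -5810/9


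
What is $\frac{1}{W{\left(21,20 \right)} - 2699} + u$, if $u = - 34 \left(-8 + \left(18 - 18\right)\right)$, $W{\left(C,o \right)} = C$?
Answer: $\frac{728415}{2678} \approx 272.0$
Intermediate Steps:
$u = 272$ ($u = - 34 \left(-8 + \left(18 - 18\right)\right) = - 34 \left(-8 + 0\right) = \left(-34\right) \left(-8\right) = 272$)
$\frac{1}{W{\left(21,20 \right)} - 2699} + u = \frac{1}{21 - 2699} + 272 = \frac{1}{-2678} + 272 = - \frac{1}{2678} + 272 = \frac{728415}{2678}$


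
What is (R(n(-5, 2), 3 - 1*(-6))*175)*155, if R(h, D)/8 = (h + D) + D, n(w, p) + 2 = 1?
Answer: 3689000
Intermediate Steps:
n(w, p) = -1 (n(w, p) = -2 + 1 = -1)
R(h, D) = 8*h + 16*D (R(h, D) = 8*((h + D) + D) = 8*((D + h) + D) = 8*(h + 2*D) = 8*h + 16*D)
(R(n(-5, 2), 3 - 1*(-6))*175)*155 = ((8*(-1) + 16*(3 - 1*(-6)))*175)*155 = ((-8 + 16*(3 + 6))*175)*155 = ((-8 + 16*9)*175)*155 = ((-8 + 144)*175)*155 = (136*175)*155 = 23800*155 = 3689000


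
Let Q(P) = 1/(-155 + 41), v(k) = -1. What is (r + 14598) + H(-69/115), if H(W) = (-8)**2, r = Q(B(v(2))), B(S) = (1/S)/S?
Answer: 1671467/114 ≈ 14662.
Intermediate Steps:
B(S) = S**(-2) (B(S) = 1/(S*S) = S**(-2))
Q(P) = -1/114 (Q(P) = 1/(-114) = -1/114)
r = -1/114 ≈ -0.0087719
H(W) = 64
(r + 14598) + H(-69/115) = (-1/114 + 14598) + 64 = 1664171/114 + 64 = 1671467/114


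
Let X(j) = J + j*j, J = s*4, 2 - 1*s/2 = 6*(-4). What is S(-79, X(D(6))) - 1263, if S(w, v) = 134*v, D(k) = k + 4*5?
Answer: 117193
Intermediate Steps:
s = 52 (s = 4 - 12*(-4) = 4 - 2*(-24) = 4 + 48 = 52)
D(k) = 20 + k (D(k) = k + 20 = 20 + k)
J = 208 (J = 52*4 = 208)
X(j) = 208 + j² (X(j) = 208 + j*j = 208 + j²)
S(-79, X(D(6))) - 1263 = 134*(208 + (20 + 6)²) - 1263 = 134*(208 + 26²) - 1263 = 134*(208 + 676) - 1263 = 134*884 - 1263 = 118456 - 1263 = 117193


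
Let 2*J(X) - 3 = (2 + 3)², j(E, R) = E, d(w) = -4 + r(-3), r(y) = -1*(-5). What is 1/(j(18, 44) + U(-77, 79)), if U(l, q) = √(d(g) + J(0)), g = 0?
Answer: 6/103 - √15/309 ≈ 0.045718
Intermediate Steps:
r(y) = 5
d(w) = 1 (d(w) = -4 + 5 = 1)
J(X) = 14 (J(X) = 3/2 + (2 + 3)²/2 = 3/2 + (½)*5² = 3/2 + (½)*25 = 3/2 + 25/2 = 14)
U(l, q) = √15 (U(l, q) = √(1 + 14) = √15)
1/(j(18, 44) + U(-77, 79)) = 1/(18 + √15)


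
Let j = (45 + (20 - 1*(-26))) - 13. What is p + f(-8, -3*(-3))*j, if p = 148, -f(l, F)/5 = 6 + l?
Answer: 928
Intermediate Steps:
f(l, F) = -30 - 5*l (f(l, F) = -5*(6 + l) = -30 - 5*l)
j = 78 (j = (45 + (20 + 26)) - 13 = (45 + 46) - 13 = 91 - 13 = 78)
p + f(-8, -3*(-3))*j = 148 + (-30 - 5*(-8))*78 = 148 + (-30 + 40)*78 = 148 + 10*78 = 148 + 780 = 928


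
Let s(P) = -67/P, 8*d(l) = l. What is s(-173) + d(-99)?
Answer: -16591/1384 ≈ -11.988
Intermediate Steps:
d(l) = l/8
s(-173) + d(-99) = -67/(-173) + (⅛)*(-99) = -67*(-1/173) - 99/8 = 67/173 - 99/8 = -16591/1384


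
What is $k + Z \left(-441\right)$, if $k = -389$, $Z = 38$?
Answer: $-17147$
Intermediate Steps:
$k + Z \left(-441\right) = -389 + 38 \left(-441\right) = -389 - 16758 = -17147$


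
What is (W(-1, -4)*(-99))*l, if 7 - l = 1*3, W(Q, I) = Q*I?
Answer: -1584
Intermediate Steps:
W(Q, I) = I*Q
l = 4 (l = 7 - 3 = 4)
(W(-1, -4)*(-99))*l = (-4*(-1)*(-99))*4 = (4*(-99))*4 = -396*4 = -1584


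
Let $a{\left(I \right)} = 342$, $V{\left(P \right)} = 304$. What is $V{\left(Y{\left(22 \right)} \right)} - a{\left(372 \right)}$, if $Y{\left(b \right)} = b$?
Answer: $-38$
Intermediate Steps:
$V{\left(Y{\left(22 \right)} \right)} - a{\left(372 \right)} = 304 - 342 = -38$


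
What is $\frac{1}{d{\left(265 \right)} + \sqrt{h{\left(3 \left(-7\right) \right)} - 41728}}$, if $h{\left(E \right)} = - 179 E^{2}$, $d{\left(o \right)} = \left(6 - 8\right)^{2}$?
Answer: $\frac{4}{120683} - \frac{i \sqrt{120667}}{120683} \approx 3.3145 \cdot 10^{-5} - 0.0028784 i$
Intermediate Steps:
$d{\left(o \right)} = 4$ ($d{\left(o \right)} = \left(-2\right)^{2} = 4$)
$\frac{1}{d{\left(265 \right)} + \sqrt{h{\left(3 \left(-7\right) \right)} - 41728}} = \frac{1}{4 + \sqrt{- 179 \left(3 \left(-7\right)\right)^{2} - 41728}} = \frac{1}{4 + \sqrt{- 179 \left(-21\right)^{2} - 41728}} = \frac{1}{4 + \sqrt{\left(-179\right) 441 - 41728}} = \frac{1}{4 + \sqrt{-78939 - 41728}} = \frac{1}{4 + \sqrt{-120667}} = \frac{1}{4 + i \sqrt{120667}}$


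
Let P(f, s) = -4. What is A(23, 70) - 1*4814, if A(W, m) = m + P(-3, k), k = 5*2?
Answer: -4748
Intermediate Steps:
k = 10
A(W, m) = -4 + m (A(W, m) = m - 4 = -4 + m)
A(23, 70) - 1*4814 = (-4 + 70) - 1*4814 = 66 - 4814 = -4748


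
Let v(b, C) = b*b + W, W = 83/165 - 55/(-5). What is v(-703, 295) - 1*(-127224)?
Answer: 102538343/165 ≈ 6.2144e+5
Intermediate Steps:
W = 1898/165 (W = 83*(1/165) - 55*(-⅕) = 83/165 + 11 = 1898/165 ≈ 11.503)
v(b, C) = 1898/165 + b² (v(b, C) = b*b + 1898/165 = b² + 1898/165 = 1898/165 + b²)
v(-703, 295) - 1*(-127224) = (1898/165 + (-703)²) - 1*(-127224) = (1898/165 + 494209) + 127224 = 81546383/165 + 127224 = 102538343/165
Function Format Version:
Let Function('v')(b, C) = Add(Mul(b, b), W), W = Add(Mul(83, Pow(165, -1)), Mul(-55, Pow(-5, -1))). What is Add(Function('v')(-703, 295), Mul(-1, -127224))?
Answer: Rational(102538343, 165) ≈ 6.2144e+5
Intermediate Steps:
W = Rational(1898, 165) (W = Add(Mul(83, Rational(1, 165)), Mul(-55, Rational(-1, 5))) = Add(Rational(83, 165), 11) = Rational(1898, 165) ≈ 11.503)
Function('v')(b, C) = Add(Rational(1898, 165), Pow(b, 2)) (Function('v')(b, C) = Add(Mul(b, b), Rational(1898, 165)) = Add(Pow(b, 2), Rational(1898, 165)) = Add(Rational(1898, 165), Pow(b, 2)))
Add(Function('v')(-703, 295), Mul(-1, -127224)) = Add(Add(Rational(1898, 165), Pow(-703, 2)), Mul(-1, -127224)) = Add(Add(Rational(1898, 165), 494209), 127224) = Add(Rational(81546383, 165), 127224) = Rational(102538343, 165)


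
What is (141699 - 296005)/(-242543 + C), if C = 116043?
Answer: 77153/63250 ≈ 1.2198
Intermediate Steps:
(141699 - 296005)/(-242543 + C) = (141699 - 296005)/(-242543 + 116043) = -154306/(-126500) = -154306*(-1/126500) = 77153/63250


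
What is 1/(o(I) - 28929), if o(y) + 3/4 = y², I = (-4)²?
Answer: -4/114695 ≈ -3.4875e-5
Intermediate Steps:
I = 16
o(y) = -¾ + y²
1/(o(I) - 28929) = 1/((-¾ + 16²) - 28929) = 1/((-¾ + 256) - 28929) = 1/(1021/4 - 28929) = 1/(-114695/4) = -4/114695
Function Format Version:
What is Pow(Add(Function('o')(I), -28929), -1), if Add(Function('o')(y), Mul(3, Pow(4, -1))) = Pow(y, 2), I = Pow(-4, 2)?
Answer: Rational(-4, 114695) ≈ -3.4875e-5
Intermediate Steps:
I = 16
Function('o')(y) = Add(Rational(-3, 4), Pow(y, 2))
Pow(Add(Function('o')(I), -28929), -1) = Pow(Add(Add(Rational(-3, 4), Pow(16, 2)), -28929), -1) = Pow(Add(Add(Rational(-3, 4), 256), -28929), -1) = Pow(Add(Rational(1021, 4), -28929), -1) = Pow(Rational(-114695, 4), -1) = Rational(-4, 114695)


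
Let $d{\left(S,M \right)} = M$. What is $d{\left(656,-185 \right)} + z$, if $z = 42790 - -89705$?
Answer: $132310$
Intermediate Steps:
$z = 132495$ ($z = 42790 + 89705 = 132495$)
$d{\left(656,-185 \right)} + z = -185 + 132495 = 132310$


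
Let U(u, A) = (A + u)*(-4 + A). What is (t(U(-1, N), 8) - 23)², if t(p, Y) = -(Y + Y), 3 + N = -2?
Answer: 1521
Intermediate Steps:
N = -5 (N = -3 - 2 = -5)
U(u, A) = (-4 + A)*(A + u)
t(p, Y) = -2*Y
(t(U(-1, N), 8) - 23)² = (-2*8 - 23)² = (-16 - 23)² = (-39)² = 1521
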